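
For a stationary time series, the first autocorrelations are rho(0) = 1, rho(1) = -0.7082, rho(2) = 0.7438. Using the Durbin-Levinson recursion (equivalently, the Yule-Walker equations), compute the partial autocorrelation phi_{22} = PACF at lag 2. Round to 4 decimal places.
\phi_{22} = 0.4860

The PACF at lag k is phi_{kk}, the last component of the solution
to the Yule-Walker system G_k phi = r_k where
  (G_k)_{ij} = rho(|i - j|), (r_k)_i = rho(i), i,j = 1..k.
Equivalently, Durbin-Levinson gives phi_{kk} iteratively:
  phi_{11} = rho(1)
  phi_{kk} = [rho(k) - sum_{j=1..k-1} phi_{k-1,j} rho(k-j)]
            / [1 - sum_{j=1..k-1} phi_{k-1,j} rho(j)],
  phi_{k,j} = phi_{k-1,j} - phi_{kk} phi_{k-1,k-j},  j = 1..k-1.
Step k = 1:
  phi_11 = rho(1) = -0.7082.
Step k = 2:
  phi_22 = [rho(2) - phi_11 rho(1)] / [1 - phi_11 rho(1)] = [0.7438 - (-0.7082)(-0.7082)] / [1 - (-0.7082)(-0.7082)]
         = 0.24225276 / 0.49845276 = 0.486.
Therefore phi_{22} = 0.4860.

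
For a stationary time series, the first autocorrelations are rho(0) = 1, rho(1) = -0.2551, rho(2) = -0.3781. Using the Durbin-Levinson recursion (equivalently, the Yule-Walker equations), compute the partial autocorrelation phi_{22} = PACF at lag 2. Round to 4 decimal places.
\phi_{22} = -0.4740

The PACF at lag k is phi_{kk}, the last component of the solution
to the Yule-Walker system G_k phi = r_k where
  (G_k)_{ij} = rho(|i - j|), (r_k)_i = rho(i), i,j = 1..k.
Equivalently, Durbin-Levinson gives phi_{kk} iteratively:
  phi_{11} = rho(1)
  phi_{kk} = [rho(k) - sum_{j=1..k-1} phi_{k-1,j} rho(k-j)]
            / [1 - sum_{j=1..k-1} phi_{k-1,j} rho(j)],
  phi_{k,j} = phi_{k-1,j} - phi_{kk} phi_{k-1,k-j},  j = 1..k-1.
Step k = 1:
  phi_11 = rho(1) = -0.2551.
Step k = 2:
  phi_22 = [rho(2) - phi_11 rho(1)] / [1 - phi_11 rho(1)] = [-0.3781 - (-0.2551)(-0.2551)] / [1 - (-0.2551)(-0.2551)]
         = -0.44317601 / 0.93492399 = -0.474.
Therefore phi_{22} = -0.4740.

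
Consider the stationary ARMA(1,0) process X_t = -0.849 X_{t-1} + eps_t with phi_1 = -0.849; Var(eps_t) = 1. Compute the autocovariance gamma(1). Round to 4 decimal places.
\gamma(1) = -3.0408

Multiply the model equation by X_{t-k} and take expectations. With theta_0 = psi_0 = 1 and psi_j the MA(infinity) weights, this gives
  gamma(k) - sum_i phi_i gamma(k-i) = c_k,
  c_k = sigma^2 * sum_{j=k..q} theta_j psi_{j-k}   (c_k = 0 for k > q),
using gamma(-m) = gamma(m).
Pure AR (q = 0): c_0 = sigma^2 = 1, c_k = 0 for k >= 1.
Equations for k = 0 and k = 1 (AR order 1):
  gamma(0) = phi_1 gamma(1) + c_0
  gamma(1) = phi_1 gamma(0) + c_1
Substituting the second into the first: gamma(0) (1 - phi_1^2) = c_0 + phi_1 c_1, so
  gamma(0) = c_0 / (1 - phi_1^2) = 1 / (1 - (-0.849)^2) = 1 / 0.279199 = 3.581675.
  gamma(1) = phi_1 gamma(0) = (-0.849)(3.581675) = -3.040842.
Therefore gamma(1) = -3.0408 (to 4 decimal places).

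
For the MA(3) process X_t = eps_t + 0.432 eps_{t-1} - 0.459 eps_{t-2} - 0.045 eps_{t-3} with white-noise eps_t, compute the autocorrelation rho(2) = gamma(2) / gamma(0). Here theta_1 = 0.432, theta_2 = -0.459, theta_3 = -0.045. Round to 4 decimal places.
\rho(2) = -0.3419

For an MA(q) process with theta_0 = 1, the autocovariance is
  gamma(k) = sigma^2 * sum_{i=0..q-k} theta_i * theta_{i+k},
and rho(k) = gamma(k) / gamma(0). Sigma^2 cancels.
  numerator   = (1)*(-0.459) + (0.432)*(-0.045) = -0.47844.
  denominator = (1)^2 + (0.432)^2 + (-0.459)^2 + (-0.045)^2 = 1.39933.
  rho(2) = -0.47844 / 1.39933 = -0.3419.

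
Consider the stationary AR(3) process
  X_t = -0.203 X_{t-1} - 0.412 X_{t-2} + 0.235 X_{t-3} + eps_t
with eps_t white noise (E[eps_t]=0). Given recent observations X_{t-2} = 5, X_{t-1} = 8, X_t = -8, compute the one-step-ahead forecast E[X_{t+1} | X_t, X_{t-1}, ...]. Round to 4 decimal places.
E[X_{t+1} \mid \mathcal F_t] = -0.4970

For an AR(p) model X_t = c + sum_i phi_i X_{t-i} + eps_t, the
one-step-ahead conditional mean is
  E[X_{t+1} | X_t, ...] = c + sum_i phi_i X_{t+1-i}.
Substitute known values:
  E[X_{t+1} | ...] = (-0.203) * (-8) + (-0.412) * (8) + (0.235) * (5)
                   = -0.4970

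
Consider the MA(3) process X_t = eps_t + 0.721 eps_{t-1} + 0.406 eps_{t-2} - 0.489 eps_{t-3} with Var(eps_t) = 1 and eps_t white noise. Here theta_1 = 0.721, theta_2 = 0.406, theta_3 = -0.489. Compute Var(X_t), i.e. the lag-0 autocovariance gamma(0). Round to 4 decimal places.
\gamma(0) = 1.9238

For an MA(q) process X_t = eps_t + sum_i theta_i eps_{t-i} with
Var(eps_t) = sigma^2, the variance is
  gamma(0) = sigma^2 * (1 + sum_i theta_i^2).
  sum_i theta_i^2 = (0.721)^2 + (0.406)^2 + (-0.489)^2 = 0.519841 + 0.164836 + 0.239121 = 0.923798.
  gamma(0) = 1 * (1 + 0.923798) = 1 * 1.923798 = 1.923798, which rounds to 1.9238.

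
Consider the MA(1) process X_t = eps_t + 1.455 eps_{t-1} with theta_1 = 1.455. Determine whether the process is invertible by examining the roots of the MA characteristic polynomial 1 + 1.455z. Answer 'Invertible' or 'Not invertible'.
\text{Not invertible}

The MA(q) characteristic polynomial is P(z) = 1 + 1.455z.
Invertibility requires all roots to lie outside the unit circle, i.e. |z| > 1 for every root.
This is linear in z: 1 + (1.455) z = 0  =>  z = -1/(1.455) = -0.687285,  |z| = 0.687285.
Moduli of all roots: 0.6873.
All moduli strictly greater than 1? No.
Verdict: Not invertible.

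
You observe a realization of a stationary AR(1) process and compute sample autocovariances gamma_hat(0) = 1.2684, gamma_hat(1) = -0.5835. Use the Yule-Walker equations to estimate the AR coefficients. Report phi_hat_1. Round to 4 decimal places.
\hat\phi_{1} = -0.4600

The Yule-Walker equations for an AR(p) process read, in matrix form,
  Gamma_p phi = r_p,   with   (Gamma_p)_{ij} = gamma(|i - j|),
                       (r_p)_i = gamma(i),   i,j = 1..p.
Substitute the sample gammas (Toeplitz matrix and right-hand side of size 1):
  Gamma_p = [[1.2684]]
  r_p     = [-0.5835]
With p = 1 this is the single equation gamma(0) phi_1 = gamma(1):
  phi_hat_1 = gamma(1) / gamma(0) = -0.5835 / 1.2684 = -0.4600.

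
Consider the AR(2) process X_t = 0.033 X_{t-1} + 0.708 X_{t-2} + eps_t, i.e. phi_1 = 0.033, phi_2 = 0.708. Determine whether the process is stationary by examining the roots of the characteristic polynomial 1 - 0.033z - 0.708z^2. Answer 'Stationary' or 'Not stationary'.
\text{Stationary}

The AR(p) characteristic polynomial is P(z) = 1 - 0.033z - 0.708z^2.
Stationarity requires all roots to lie outside the unit circle, i.e. |z| > 1 for every root.
Set 1 + (-0.033) z + (-0.708) z^2 = 0, i.e. a z^2 + b z + c = 0 with a = -0.708, b = -0.033, c = 1.
Discriminant D = b^2 - 4ac = (-0.033)^2 - 4*(-0.708)*1 = 0.001089 - (-2.832) = 2.833089.
D >= 0, so the roots are real: z = (-b +/- sqrt(D)) / (2a) = (0.033 +/- 1.683178) / (-1.416).
  z_1 = (0.033 + 1.683178) / (-1.416) = -1.212,   |z_1| = 1.212.
  z_2 = (0.033 - 1.683178) / (-1.416) = 1.1654,   |z_2| = 1.1654.
Moduli of all roots: 1.2120, 1.1654.
All moduli strictly greater than 1? Yes.
Verdict: Stationary.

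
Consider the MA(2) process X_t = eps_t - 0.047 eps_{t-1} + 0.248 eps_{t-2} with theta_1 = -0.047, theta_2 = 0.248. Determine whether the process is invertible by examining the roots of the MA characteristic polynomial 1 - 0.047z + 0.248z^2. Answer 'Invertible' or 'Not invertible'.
\text{Invertible}

The MA(q) characteristic polynomial is P(z) = 1 - 0.047z + 0.248z^2.
Invertibility requires all roots to lie outside the unit circle, i.e. |z| > 1 for every root.
Set 1 + (-0.047) z + (0.248) z^2 = 0, i.e. a z^2 + b z + c = 0 with a = 0.248, b = -0.047, c = 1.
Discriminant D = b^2 - 4ac = (-0.047)^2 - 4*(0.248)*1 = 0.002209 - (0.992) = -0.989791.
D < 0, so the roots are the complex-conjugate pair z = (-b +/- i sqrt(-D)) / (2a) = 0.0948 +/- 2.0058i.
For a conjugate pair |z|^2 = z * conj(z) = (product of roots) = c/a = 1/(0.248) = 4.032258, so |z| = sqrt(4.032258) = 2.008 for both roots.
Moduli of all roots: 2.0080, 2.0080.
All moduli strictly greater than 1? Yes.
Verdict: Invertible.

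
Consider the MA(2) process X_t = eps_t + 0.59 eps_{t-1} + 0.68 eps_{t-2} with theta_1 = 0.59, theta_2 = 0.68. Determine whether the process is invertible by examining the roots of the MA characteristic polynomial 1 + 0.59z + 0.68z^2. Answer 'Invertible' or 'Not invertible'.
\text{Invertible}

The MA(q) characteristic polynomial is P(z) = 1 + 0.59z + 0.68z^2.
Invertibility requires all roots to lie outside the unit circle, i.e. |z| > 1 for every root.
Set 1 + (0.59) z + (0.68) z^2 = 0, i.e. a z^2 + b z + c = 0 with a = 0.68, b = 0.59, c = 1.
Discriminant D = b^2 - 4ac = (0.59)^2 - 4*(0.68)*1 = 0.3481 - (2.72) = -2.3719.
D < 0, so the roots are the complex-conjugate pair z = (-b +/- i sqrt(-D)) / (2a) = -0.4338 +/- 1.1324i.
For a conjugate pair |z|^2 = z * conj(z) = (product of roots) = c/a = 1/(0.68) = 1.470588, so |z| = sqrt(1.470588) = 1.2127 for both roots.
Moduli of all roots: 1.2127, 1.2127.
All moduli strictly greater than 1? Yes.
Verdict: Invertible.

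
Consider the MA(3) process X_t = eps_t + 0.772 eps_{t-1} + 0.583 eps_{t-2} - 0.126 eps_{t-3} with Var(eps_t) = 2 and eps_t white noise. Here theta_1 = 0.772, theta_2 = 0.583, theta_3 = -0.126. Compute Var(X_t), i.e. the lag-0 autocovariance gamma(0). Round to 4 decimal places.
\gamma(0) = 3.9035

For an MA(q) process X_t = eps_t + sum_i theta_i eps_{t-i} with
Var(eps_t) = sigma^2, the variance is
  gamma(0) = sigma^2 * (1 + sum_i theta_i^2).
  sum_i theta_i^2 = (0.772)^2 + (0.583)^2 + (-0.126)^2 = 0.595984 + 0.339889 + 0.015876 = 0.951749.
  gamma(0) = 2 * (1 + 0.951749) = 2 * 1.951749 = 3.903498, which rounds to 3.9035.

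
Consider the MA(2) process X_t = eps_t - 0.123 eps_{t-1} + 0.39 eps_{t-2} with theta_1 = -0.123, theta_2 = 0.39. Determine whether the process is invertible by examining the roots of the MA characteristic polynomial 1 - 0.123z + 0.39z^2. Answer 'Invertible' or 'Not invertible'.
\text{Invertible}

The MA(q) characteristic polynomial is P(z) = 1 - 0.123z + 0.39z^2.
Invertibility requires all roots to lie outside the unit circle, i.e. |z| > 1 for every root.
Set 1 + (-0.123) z + (0.39) z^2 = 0, i.e. a z^2 + b z + c = 0 with a = 0.39, b = -0.123, c = 1.
Discriminant D = b^2 - 4ac = (-0.123)^2 - 4*(0.39)*1 = 0.015129 - (1.56) = -1.544871.
D < 0, so the roots are the complex-conjugate pair z = (-b +/- i sqrt(-D)) / (2a) = 0.1577 +/- 1.5935i.
For a conjugate pair |z|^2 = z * conj(z) = (product of roots) = c/a = 1/(0.39) = 2.564103, so |z| = sqrt(2.564103) = 1.6013 for both roots.
Moduli of all roots: 1.6013, 1.6013.
All moduli strictly greater than 1? Yes.
Verdict: Invertible.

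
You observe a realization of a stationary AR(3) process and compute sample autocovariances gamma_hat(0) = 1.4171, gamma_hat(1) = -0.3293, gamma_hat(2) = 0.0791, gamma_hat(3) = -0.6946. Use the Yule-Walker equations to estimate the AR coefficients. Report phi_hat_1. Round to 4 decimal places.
\hat\phi_{1} = -0.2310

The Yule-Walker equations for an AR(p) process read, in matrix form,
  Gamma_p phi = r_p,   with   (Gamma_p)_{ij} = gamma(|i - j|),
                       (r_p)_i = gamma(i),   i,j = 1..p.
Substitute the sample gammas (Toeplitz matrix and right-hand side of size 3):
  Gamma_p = [[1.4171, -0.3293, 0.0791], [-0.3293, 1.4171, -0.3293], [0.0791, -0.3293, 1.4171]]
  r_p     = [-0.3293, 0.0791, -0.6946]
Written out (R1..R3):
  (R1) 1.4171 phi_1 - 0.3293 phi_2 + 0.0791 phi_3 = -0.3293
  (R2) -0.3293 phi_1 + 1.4171 phi_2 - 0.3293 phi_3 = 0.0791
  (R3) 0.0791 phi_1 - 0.3293 phi_2 + 1.4171 phi_3 = -0.6946
Gaussian elimination:
  R2 <- R2 - (-0.3293/1.4171) R1 = R2 - (-0.232376) R1:  1.340579 phi_2 - 0.310919 phi_3 = 0.002579
  R3 <- R3 - (0.0791/1.4171) R1 = R3 - (0.055818) R1:  -0.310919 phi_2 + 1.412685 phi_3 = -0.676219
  R3 <- R3 - (-0.310919/1.340579) R2 = R3 - (-0.231929) R2:  1.340574 phi_3 = -0.675621
Back-substitution:
  phi_hat_3 = -0.675621 / 1.340574 = -0.503979
  phi_hat_2 = (0.002579 - (-0.310919)(-0.503979)) / 1.340579 = -0.114964
  phi_hat_1 = (-0.3293 - (-0.3293)(-0.114964) - (0.0791)(-0.503979)) / 1.4171 = -0.23096
So phi_hat = [-0.2310, -0.1150, -0.5040].
Therefore phi_hat_1 = -0.2310.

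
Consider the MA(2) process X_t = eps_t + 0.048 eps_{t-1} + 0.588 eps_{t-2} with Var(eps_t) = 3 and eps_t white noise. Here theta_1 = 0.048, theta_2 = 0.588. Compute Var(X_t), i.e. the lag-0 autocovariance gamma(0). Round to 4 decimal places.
\gamma(0) = 4.0441

For an MA(q) process X_t = eps_t + sum_i theta_i eps_{t-i} with
Var(eps_t) = sigma^2, the variance is
  gamma(0) = sigma^2 * (1 + sum_i theta_i^2).
  sum_i theta_i^2 = (0.048)^2 + (0.588)^2 = 0.002304 + 0.345744 = 0.348048.
  gamma(0) = 3 * (1 + 0.348048) = 3 * 1.348048 = 4.044144, which rounds to 4.0441.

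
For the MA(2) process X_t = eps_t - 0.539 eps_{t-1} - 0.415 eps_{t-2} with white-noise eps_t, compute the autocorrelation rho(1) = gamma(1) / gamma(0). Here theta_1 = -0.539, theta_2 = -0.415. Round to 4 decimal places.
\rho(1) = -0.2156

For an MA(q) process with theta_0 = 1, the autocovariance is
  gamma(k) = sigma^2 * sum_{i=0..q-k} theta_i * theta_{i+k},
and rho(k) = gamma(k) / gamma(0). Sigma^2 cancels.
  numerator   = (1)*(-0.539) + (-0.539)*(-0.415) = -0.315315.
  denominator = (1)^2 + (-0.539)^2 + (-0.415)^2 = 1.462746.
  rho(1) = -0.315315 / 1.462746 = -0.2156.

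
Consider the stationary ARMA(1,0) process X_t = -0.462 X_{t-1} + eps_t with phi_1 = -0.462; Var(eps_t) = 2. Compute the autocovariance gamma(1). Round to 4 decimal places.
\gamma(1) = -1.1747

Multiply the model equation by X_{t-k} and take expectations. With theta_0 = psi_0 = 1 and psi_j the MA(infinity) weights, this gives
  gamma(k) - sum_i phi_i gamma(k-i) = c_k,
  c_k = sigma^2 * sum_{j=k..q} theta_j psi_{j-k}   (c_k = 0 for k > q),
using gamma(-m) = gamma(m).
Pure AR (q = 0): c_0 = sigma^2 = 2, c_k = 0 for k >= 1.
Equations for k = 0 and k = 1 (AR order 1):
  gamma(0) = phi_1 gamma(1) + c_0
  gamma(1) = phi_1 gamma(0) + c_1
Substituting the second into the first: gamma(0) (1 - phi_1^2) = c_0 + phi_1 c_1, so
  gamma(0) = c_0 / (1 - phi_1^2) = 2 / (1 - (-0.462)^2) = 2 / 0.786556 = 2.542731.
  gamma(1) = phi_1 gamma(0) = (-0.462)(2.542731) = -1.174742.
Therefore gamma(1) = -1.1747 (to 4 decimal places).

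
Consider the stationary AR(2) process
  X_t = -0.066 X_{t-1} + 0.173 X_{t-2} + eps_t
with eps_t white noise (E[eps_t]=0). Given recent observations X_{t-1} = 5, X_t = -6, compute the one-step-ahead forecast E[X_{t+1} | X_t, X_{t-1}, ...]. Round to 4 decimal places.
E[X_{t+1} \mid \mathcal F_t] = 1.2610

For an AR(p) model X_t = c + sum_i phi_i X_{t-i} + eps_t, the
one-step-ahead conditional mean is
  E[X_{t+1} | X_t, ...] = c + sum_i phi_i X_{t+1-i}.
Substitute known values:
  E[X_{t+1} | ...] = (-0.066) * (-6) + (0.173) * (5)
                   = 1.2610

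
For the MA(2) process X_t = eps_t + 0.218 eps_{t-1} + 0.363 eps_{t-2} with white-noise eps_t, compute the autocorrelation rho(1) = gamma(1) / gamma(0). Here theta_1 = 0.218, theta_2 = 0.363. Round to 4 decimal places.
\rho(1) = 0.2520

For an MA(q) process with theta_0 = 1, the autocovariance is
  gamma(k) = sigma^2 * sum_{i=0..q-k} theta_i * theta_{i+k},
and rho(k) = gamma(k) / gamma(0). Sigma^2 cancels.
  numerator   = (1)*(0.218) + (0.218)*(0.363) = 0.297134.
  denominator = (1)^2 + (0.218)^2 + (0.363)^2 = 1.179293.
  rho(1) = 0.297134 / 1.179293 = 0.2520.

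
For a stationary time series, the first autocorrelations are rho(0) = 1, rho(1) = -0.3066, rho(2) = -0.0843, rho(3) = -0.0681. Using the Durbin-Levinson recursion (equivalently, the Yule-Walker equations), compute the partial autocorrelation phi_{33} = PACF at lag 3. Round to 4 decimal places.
\phi_{33} = -0.1830

The PACF at lag k is phi_{kk}, the last component of the solution
to the Yule-Walker system G_k phi = r_k where
  (G_k)_{ij} = rho(|i - j|), (r_k)_i = rho(i), i,j = 1..k.
Equivalently, Durbin-Levinson gives phi_{kk} iteratively:
  phi_{11} = rho(1)
  phi_{kk} = [rho(k) - sum_{j=1..k-1} phi_{k-1,j} rho(k-j)]
            / [1 - sum_{j=1..k-1} phi_{k-1,j} rho(j)],
  phi_{k,j} = phi_{k-1,j} - phi_{kk} phi_{k-1,k-j},  j = 1..k-1.
Step k = 1:
  phi_11 = rho(1) = -0.3066.
Step k = 2:
  phi_22 = [rho(2) - phi_11 rho(1)] / [1 - phi_11 rho(1)] = [-0.0843 - (-0.3066)(-0.3066)] / [1 - (-0.3066)(-0.3066)]
         = -0.17830356 / 0.90599644 = -0.196804.
  Update: phi_21 = phi_11 - phi_22 phi_11 = -0.3066 - (-0.196804)(-0.3066) = -0.36694.
Step k = 3:
  phi_33 = [rho(3) - phi_21 rho(2) - phi_22 rho(1)] / [1 - phi_21 rho(1) - phi_22 rho(2)]
    numerator   = -0.0681 - (-0.36694)(-0.0843) - (-0.196804)(-0.3066) = -0.1593731
    denominator = 1 - (-0.36694)(-0.3066) - (-0.196804)(-0.0843) = 0.87090562
  phi_33 = -0.1593731 / 0.87090562 = -0.183.
Therefore phi_{33} = -0.1830.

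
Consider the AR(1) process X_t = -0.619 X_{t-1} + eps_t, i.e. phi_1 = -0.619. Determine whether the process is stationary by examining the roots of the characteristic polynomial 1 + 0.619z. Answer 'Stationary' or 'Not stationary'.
\text{Stationary}

The AR(p) characteristic polynomial is P(z) = 1 + 0.619z.
Stationarity requires all roots to lie outside the unit circle, i.e. |z| > 1 for every root.
This is linear in z: 1 + (0.619) z = 0  =>  z = -1/(0.619) = -1.615509,  |z| = 1.615509.
Moduli of all roots: 1.6155.
All moduli strictly greater than 1? Yes.
Verdict: Stationary.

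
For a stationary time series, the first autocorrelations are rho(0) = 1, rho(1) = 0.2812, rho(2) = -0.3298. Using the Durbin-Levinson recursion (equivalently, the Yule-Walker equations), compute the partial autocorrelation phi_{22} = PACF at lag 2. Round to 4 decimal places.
\phi_{22} = -0.4440

The PACF at lag k is phi_{kk}, the last component of the solution
to the Yule-Walker system G_k phi = r_k where
  (G_k)_{ij} = rho(|i - j|), (r_k)_i = rho(i), i,j = 1..k.
Equivalently, Durbin-Levinson gives phi_{kk} iteratively:
  phi_{11} = rho(1)
  phi_{kk} = [rho(k) - sum_{j=1..k-1} phi_{k-1,j} rho(k-j)]
            / [1 - sum_{j=1..k-1} phi_{k-1,j} rho(j)],
  phi_{k,j} = phi_{k-1,j} - phi_{kk} phi_{k-1,k-j},  j = 1..k-1.
Step k = 1:
  phi_11 = rho(1) = 0.2812.
Step k = 2:
  phi_22 = [rho(2) - phi_11 rho(1)] / [1 - phi_11 rho(1)] = [-0.3298 - (0.2812)(0.2812)] / [1 - (0.2812)(0.2812)]
         = -0.40887344 / 0.92092656 = -0.444.
Therefore phi_{22} = -0.4440.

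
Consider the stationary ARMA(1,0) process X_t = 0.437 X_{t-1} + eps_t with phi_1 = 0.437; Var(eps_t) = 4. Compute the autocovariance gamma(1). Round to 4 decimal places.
\gamma(1) = 2.1606

Multiply the model equation by X_{t-k} and take expectations. With theta_0 = psi_0 = 1 and psi_j the MA(infinity) weights, this gives
  gamma(k) - sum_i phi_i gamma(k-i) = c_k,
  c_k = sigma^2 * sum_{j=k..q} theta_j psi_{j-k}   (c_k = 0 for k > q),
using gamma(-m) = gamma(m).
Pure AR (q = 0): c_0 = sigma^2 = 4, c_k = 0 for k >= 1.
Equations for k = 0 and k = 1 (AR order 1):
  gamma(0) = phi_1 gamma(1) + c_0
  gamma(1) = phi_1 gamma(0) + c_1
Substituting the second into the first: gamma(0) (1 - phi_1^2) = c_0 + phi_1 c_1, so
  gamma(0) = c_0 / (1 - phi_1^2) = 4 / (1 - (0.437)^2) = 4 / 0.809031 = 4.944186.
  gamma(1) = phi_1 gamma(0) = (0.437)(4.944186) = 2.160609.
Therefore gamma(1) = 2.1606 (to 4 decimal places).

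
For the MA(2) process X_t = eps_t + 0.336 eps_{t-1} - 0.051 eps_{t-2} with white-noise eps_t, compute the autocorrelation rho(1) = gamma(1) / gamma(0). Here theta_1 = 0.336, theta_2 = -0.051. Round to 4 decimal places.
\rho(1) = 0.2858

For an MA(q) process with theta_0 = 1, the autocovariance is
  gamma(k) = sigma^2 * sum_{i=0..q-k} theta_i * theta_{i+k},
and rho(k) = gamma(k) / gamma(0). Sigma^2 cancels.
  numerator   = (1)*(0.336) + (0.336)*(-0.051) = 0.318864.
  denominator = (1)^2 + (0.336)^2 + (-0.051)^2 = 1.115497.
  rho(1) = 0.318864 / 1.115497 = 0.2858.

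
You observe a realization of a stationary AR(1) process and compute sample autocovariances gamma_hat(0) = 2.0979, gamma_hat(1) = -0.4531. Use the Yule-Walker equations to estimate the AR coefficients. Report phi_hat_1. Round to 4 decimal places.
\hat\phi_{1} = -0.2160

The Yule-Walker equations for an AR(p) process read, in matrix form,
  Gamma_p phi = r_p,   with   (Gamma_p)_{ij} = gamma(|i - j|),
                       (r_p)_i = gamma(i),   i,j = 1..p.
Substitute the sample gammas (Toeplitz matrix and right-hand side of size 1):
  Gamma_p = [[2.0979]]
  r_p     = [-0.4531]
With p = 1 this is the single equation gamma(0) phi_1 = gamma(1):
  phi_hat_1 = gamma(1) / gamma(0) = -0.4531 / 2.0979 = -0.2160.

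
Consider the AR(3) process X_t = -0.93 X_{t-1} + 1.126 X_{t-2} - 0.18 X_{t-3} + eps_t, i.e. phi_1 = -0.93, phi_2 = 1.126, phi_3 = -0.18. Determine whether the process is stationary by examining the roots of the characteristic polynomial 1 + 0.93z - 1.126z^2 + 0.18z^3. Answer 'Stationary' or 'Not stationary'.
\text{Not stationary}

The AR(p) characteristic polynomial is P(z) = 1 + 0.93z - 1.126z^2 + 0.18z^3.
Stationarity requires all roots to lie outside the unit circle, i.e. |z| > 1 for every root.
Degree 3: look for a simple real root z0 first, then factor out (1 - z/z0) and solve the remaining quadratic.
Testing z0 = 5: P(5) = 1 + (0.93)(5) + (-1.126)(5)^2 + (0.18)(5)^3
  = 1 + (4.65) + (-28.15) + (22.5) = 0.  So z_0 = 5 is a root, |z_0| = 5.
Divide out the factor (1 - 0.2 z) = (1 - z/z0) (since 1/z0 = 0.2):
  P(z) = (1 - 0.2 z)(1 + (1.13) z + (-0.9) z^2)
  [check: z-coef 1.13 - (0.2) = 0.93; z^2-coef -0.9 - (0.2)(1.13) = -1.126; z^3-coef -(0.2)(-0.9) = 0.18.]
Remaining roots from the quadratic factor 1 + (1.13) z + (-0.9) z^2:
  Set 1 + (1.13) z + (-0.9) z^2 = 0, i.e. a z^2 + b z + c = 0 with a = -0.9, b = 1.13, c = 1.
  Discriminant D = b^2 - 4ac = (1.13)^2 - 4*(-0.9)*1 = 1.2769 - (-3.6) = 4.8769.
  D >= 0, so the roots are real: z = (-b +/- sqrt(D)) / (2a) = (-1.13 +/- 2.20837) / (-1.8).
    z_1 = (-1.13 + 2.20837) / (-1.8) = -0.5991,   |z_1| = 0.5991.
    z_2 = (-1.13 - 2.20837) / (-1.8) = 1.8547,   |z_2| = 1.8547.
Moduli of all roots: 5.0000, 0.5991, 1.8547.
All moduli strictly greater than 1? No.
Verdict: Not stationary.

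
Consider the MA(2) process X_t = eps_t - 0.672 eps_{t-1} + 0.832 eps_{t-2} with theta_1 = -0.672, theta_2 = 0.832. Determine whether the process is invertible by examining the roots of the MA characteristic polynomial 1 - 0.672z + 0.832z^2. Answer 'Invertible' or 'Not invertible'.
\text{Invertible}

The MA(q) characteristic polynomial is P(z) = 1 - 0.672z + 0.832z^2.
Invertibility requires all roots to lie outside the unit circle, i.e. |z| > 1 for every root.
Set 1 + (-0.672) z + (0.832) z^2 = 0, i.e. a z^2 + b z + c = 0 with a = 0.832, b = -0.672, c = 1.
Discriminant D = b^2 - 4ac = (-0.672)^2 - 4*(0.832)*1 = 0.451584 - (3.328) = -2.876416.
D < 0, so the roots are the complex-conjugate pair z = (-b +/- i sqrt(-D)) / (2a) = 0.4038 +/- 1.0192i.
For a conjugate pair |z|^2 = z * conj(z) = (product of roots) = c/a = 1/(0.832) = 1.201923, so |z| = sqrt(1.201923) = 1.0963 for both roots.
Moduli of all roots: 1.0963, 1.0963.
All moduli strictly greater than 1? Yes.
Verdict: Invertible.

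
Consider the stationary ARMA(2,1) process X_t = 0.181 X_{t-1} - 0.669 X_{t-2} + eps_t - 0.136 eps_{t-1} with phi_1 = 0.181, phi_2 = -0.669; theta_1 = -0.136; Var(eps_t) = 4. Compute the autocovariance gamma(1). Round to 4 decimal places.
\gamma(1) = 0.4599

Multiply the model equation by X_{t-k} and take expectations. With theta_0 = psi_0 = 1 and psi_j the MA(infinity) weights, this gives
  gamma(k) - sum_i phi_i gamma(k-i) = c_k,
  c_k = sigma^2 * sum_{j=k..q} theta_j psi_{j-k}   (c_k = 0 for k > q),
using gamma(-m) = gamma(m).
psi-weights needed (psi_j = theta_j + sum_i phi_i psi_{j-i}):
  psi_1 = theta_1 + phi_1 = -0.136 + (0.181) = 0.045
Right-hand sides:
  c_0 = sigma^2 (1 + theta_1 psi_1) = 4 * (1 + (-0.136)(0.045)) = 4 * 0.99388 = 3.97552
  c_1 = sigma^2 theta_1 = 4 * (-0.136) = -0.544
  c_2 = 0
Equations for k = 0, 1, 2 (AR order 2, c_2 = 0):
  (E0) gamma(0) = phi_1 gamma(1) + phi_2 gamma(2) + c_0
  (E1) gamma(1) = phi_1 gamma(0) + phi_2 gamma(1) + c_1
  (E2) gamma(2) = phi_1 gamma(1) + phi_2 gamma(0)
From (E1): gamma(1) = A gamma(0) + B with
  A = phi_1 / (1 - phi_2) = 0.181 / 1.669 = 0.108448,   B = c_1 / (1 - phi_2) = -0.544 / 1.669 = -0.325944.
Insert (E2) into (E0): gamma(0) (1 - phi_2^2) = phi_1 (1 + phi_2) gamma(1) + c_0.
  phi_1 (1 + phi_2) = (0.181)(0.331) = 0.059911,   1 - phi_2^2 = 0.552439.
Replace gamma(1) by A gamma(0) + B and collect gamma(0):
  gamma(0) [0.552439 - (0.059911)(0.108448)] = (0.059911)(-0.325944) + 3.97552
  gamma(0) * 0.545942 = 3.955992
  gamma(0) = 3.955992 / 0.545942 = 7.24618.
  gamma(1) = A gamma(0) + B = (0.108448)(7.24618) + (-0.325944) = 0.459891.
Therefore gamma(1) = 0.4599 (to 4 decimal places).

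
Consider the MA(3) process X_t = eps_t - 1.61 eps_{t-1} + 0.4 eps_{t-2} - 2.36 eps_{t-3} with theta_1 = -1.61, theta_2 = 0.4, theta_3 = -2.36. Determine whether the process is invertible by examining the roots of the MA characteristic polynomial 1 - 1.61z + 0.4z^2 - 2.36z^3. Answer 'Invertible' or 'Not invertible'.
\text{Not invertible}

The MA(q) characteristic polynomial is P(z) = 1 - 1.61z + 0.4z^2 - 2.36z^3.
Invertibility requires all roots to lie outside the unit circle, i.e. |z| > 1 for every root.
Degree 3: look for a simple real root z0 first, then factor out (1 - z/z0) and solve the remaining quadratic.
Testing z0 = 0.5: P(0.5) = 1 + (-1.61)(0.5) + (0.4)(0.5)^2 + (-2.36)(0.5)^3
  = 1 + (-0.805) + (0.1) + (-0.295) = 0.  So z_0 = 0.5 is a root, |z_0| = 0.5.
Divide out the factor (1 - 2 z) = (1 - z/z0) (since 1/z0 = 2):
  P(z) = (1 - 2 z)(1 + (0.39) z + (1.18) z^2)
  [check: z-coef 0.39 - (2) = -1.61; z^2-coef 1.18 - (2)(0.39) = 0.4; z^3-coef -(2)(1.18) = -2.36.]
Remaining roots from the quadratic factor 1 + (0.39) z + (1.18) z^2:
  Set 1 + (0.39) z + (1.18) z^2 = 0, i.e. a z^2 + b z + c = 0 with a = 1.18, b = 0.39, c = 1.
  Discriminant D = b^2 - 4ac = (0.39)^2 - 4*(1.18)*1 = 0.1521 - (4.72) = -4.5679.
  D < 0, so the roots are the complex-conjugate pair z = (-b +/- i sqrt(-D)) / (2a) = -0.1653 +/- 0.9056i.
  For a conjugate pair |z|^2 = z * conj(z) = (product of roots) = c/a = 1/(1.18) = 0.847458, so |z| = sqrt(0.847458) = 0.9206 for both roots.
Moduli of all roots: 0.5000, 0.9206, 0.9206.
All moduli strictly greater than 1? No.
Verdict: Not invertible.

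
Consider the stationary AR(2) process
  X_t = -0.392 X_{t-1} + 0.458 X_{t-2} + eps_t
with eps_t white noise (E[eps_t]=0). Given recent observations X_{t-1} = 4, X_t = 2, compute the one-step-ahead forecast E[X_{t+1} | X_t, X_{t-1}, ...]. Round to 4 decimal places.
E[X_{t+1} \mid \mathcal F_t] = 1.0480

For an AR(p) model X_t = c + sum_i phi_i X_{t-i} + eps_t, the
one-step-ahead conditional mean is
  E[X_{t+1} | X_t, ...] = c + sum_i phi_i X_{t+1-i}.
Substitute known values:
  E[X_{t+1} | ...] = (-0.392) * (2) + (0.458) * (4)
                   = 1.0480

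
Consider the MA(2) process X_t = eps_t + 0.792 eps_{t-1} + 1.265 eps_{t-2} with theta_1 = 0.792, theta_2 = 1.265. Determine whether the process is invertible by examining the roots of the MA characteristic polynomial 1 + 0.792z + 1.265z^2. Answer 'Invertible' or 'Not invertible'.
\text{Not invertible}

The MA(q) characteristic polynomial is P(z) = 1 + 0.792z + 1.265z^2.
Invertibility requires all roots to lie outside the unit circle, i.e. |z| > 1 for every root.
Set 1 + (0.792) z + (1.265) z^2 = 0, i.e. a z^2 + b z + c = 0 with a = 1.265, b = 0.792, c = 1.
Discriminant D = b^2 - 4ac = (0.792)^2 - 4*(1.265)*1 = 0.627264 - (5.06) = -4.432736.
D < 0, so the roots are the complex-conjugate pair z = (-b +/- i sqrt(-D)) / (2a) = -0.313 +/- 0.8322i.
For a conjugate pair |z|^2 = z * conj(z) = (product of roots) = c/a = 1/(1.265) = 0.790514, so |z| = sqrt(0.790514) = 0.8891 for both roots.
Moduli of all roots: 0.8891, 0.8891.
All moduli strictly greater than 1? No.
Verdict: Not invertible.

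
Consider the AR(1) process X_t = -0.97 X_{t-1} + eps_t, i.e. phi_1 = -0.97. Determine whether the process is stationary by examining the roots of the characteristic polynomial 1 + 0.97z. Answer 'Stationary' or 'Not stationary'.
\text{Stationary}

The AR(p) characteristic polynomial is P(z) = 1 + 0.97z.
Stationarity requires all roots to lie outside the unit circle, i.e. |z| > 1 for every root.
This is linear in z: 1 + (0.97) z = 0  =>  z = -1/(0.97) = -1.030928,  |z| = 1.030928.
Moduli of all roots: 1.0309.
All moduli strictly greater than 1? Yes.
Verdict: Stationary.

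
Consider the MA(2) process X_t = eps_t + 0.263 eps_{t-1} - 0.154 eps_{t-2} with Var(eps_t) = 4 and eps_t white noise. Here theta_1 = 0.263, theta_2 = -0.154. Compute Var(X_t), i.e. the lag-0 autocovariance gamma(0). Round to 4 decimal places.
\gamma(0) = 4.3715

For an MA(q) process X_t = eps_t + sum_i theta_i eps_{t-i} with
Var(eps_t) = sigma^2, the variance is
  gamma(0) = sigma^2 * (1 + sum_i theta_i^2).
  sum_i theta_i^2 = (0.263)^2 + (-0.154)^2 = 0.069169 + 0.023716 = 0.092885.
  gamma(0) = 4 * (1 + 0.092885) = 4 * 1.092885 = 4.37154, which rounds to 4.3715.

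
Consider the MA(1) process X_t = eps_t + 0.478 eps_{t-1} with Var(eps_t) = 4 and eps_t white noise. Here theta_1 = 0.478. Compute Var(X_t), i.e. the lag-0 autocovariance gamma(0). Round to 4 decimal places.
\gamma(0) = 4.9139

For an MA(q) process X_t = eps_t + sum_i theta_i eps_{t-i} with
Var(eps_t) = sigma^2, the variance is
  gamma(0) = sigma^2 * (1 + sum_i theta_i^2).
  sum_i theta_i^2 = (0.478)^2 = 0.228484.
  gamma(0) = 4 * (1 + 0.228484) = 4 * 1.228484 = 4.913936, which rounds to 4.9139.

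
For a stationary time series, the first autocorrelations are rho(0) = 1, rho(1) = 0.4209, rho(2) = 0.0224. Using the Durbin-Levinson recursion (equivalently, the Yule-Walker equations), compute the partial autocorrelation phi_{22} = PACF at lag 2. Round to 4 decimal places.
\phi_{22} = -0.1881

The PACF at lag k is phi_{kk}, the last component of the solution
to the Yule-Walker system G_k phi = r_k where
  (G_k)_{ij} = rho(|i - j|), (r_k)_i = rho(i), i,j = 1..k.
Equivalently, Durbin-Levinson gives phi_{kk} iteratively:
  phi_{11} = rho(1)
  phi_{kk} = [rho(k) - sum_{j=1..k-1} phi_{k-1,j} rho(k-j)]
            / [1 - sum_{j=1..k-1} phi_{k-1,j} rho(j)],
  phi_{k,j} = phi_{k-1,j} - phi_{kk} phi_{k-1,k-j},  j = 1..k-1.
Step k = 1:
  phi_11 = rho(1) = 0.4209.
Step k = 2:
  phi_22 = [rho(2) - phi_11 rho(1)] / [1 - phi_11 rho(1)] = [0.0224 - (0.4209)(0.4209)] / [1 - (0.4209)(0.4209)]
         = -0.15475681 / 0.82284319 = -0.1881.
Therefore phi_{22} = -0.1881.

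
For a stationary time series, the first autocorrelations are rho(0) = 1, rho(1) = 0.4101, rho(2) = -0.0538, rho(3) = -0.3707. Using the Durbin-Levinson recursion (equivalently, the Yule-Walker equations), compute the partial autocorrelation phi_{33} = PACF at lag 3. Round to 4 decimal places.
\phi_{33} = -0.3020

The PACF at lag k is phi_{kk}, the last component of the solution
to the Yule-Walker system G_k phi = r_k where
  (G_k)_{ij} = rho(|i - j|), (r_k)_i = rho(i), i,j = 1..k.
Equivalently, Durbin-Levinson gives phi_{kk} iteratively:
  phi_{11} = rho(1)
  phi_{kk} = [rho(k) - sum_{j=1..k-1} phi_{k-1,j} rho(k-j)]
            / [1 - sum_{j=1..k-1} phi_{k-1,j} rho(j)],
  phi_{k,j} = phi_{k-1,j} - phi_{kk} phi_{k-1,k-j},  j = 1..k-1.
Step k = 1:
  phi_11 = rho(1) = 0.4101.
Step k = 2:
  phi_22 = [rho(2) - phi_11 rho(1)] / [1 - phi_11 rho(1)] = [-0.0538 - (0.4101)(0.4101)] / [1 - (0.4101)(0.4101)]
         = -0.22198201 / 0.83181799 = -0.266864.
  Update: phi_21 = phi_11 - phi_22 phi_11 = 0.4101 - (-0.266864)(0.4101) = 0.519541.
Step k = 3:
  phi_33 = [rho(3) - phi_21 rho(2) - phi_22 rho(1)] / [1 - phi_21 rho(1) - phi_22 rho(2)]
    numerator   = -0.3707 - (0.519541)(-0.0538) - (-0.266864)(0.4101) = -0.23330791
    denominator = 1 - (0.519541)(0.4101) - (-0.266864)(-0.0538) = 0.77257905
  phi_33 = -0.23330791 / 0.77257905 = -0.302.
Therefore phi_{33} = -0.3020.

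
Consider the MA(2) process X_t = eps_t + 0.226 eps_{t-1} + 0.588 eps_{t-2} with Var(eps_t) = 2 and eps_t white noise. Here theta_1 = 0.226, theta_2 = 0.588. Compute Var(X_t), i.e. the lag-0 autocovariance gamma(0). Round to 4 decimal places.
\gamma(0) = 2.7936

For an MA(q) process X_t = eps_t + sum_i theta_i eps_{t-i} with
Var(eps_t) = sigma^2, the variance is
  gamma(0) = sigma^2 * (1 + sum_i theta_i^2).
  sum_i theta_i^2 = (0.226)^2 + (0.588)^2 = 0.051076 + 0.345744 = 0.39682.
  gamma(0) = 2 * (1 + 0.39682) = 2 * 1.39682 = 2.79364, which rounds to 2.7936.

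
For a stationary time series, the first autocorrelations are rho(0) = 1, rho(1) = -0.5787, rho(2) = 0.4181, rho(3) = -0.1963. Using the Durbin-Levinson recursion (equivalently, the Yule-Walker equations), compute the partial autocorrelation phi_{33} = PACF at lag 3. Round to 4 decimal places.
\phi_{33} = 0.1341

The PACF at lag k is phi_{kk}, the last component of the solution
to the Yule-Walker system G_k phi = r_k where
  (G_k)_{ij} = rho(|i - j|), (r_k)_i = rho(i), i,j = 1..k.
Equivalently, Durbin-Levinson gives phi_{kk} iteratively:
  phi_{11} = rho(1)
  phi_{kk} = [rho(k) - sum_{j=1..k-1} phi_{k-1,j} rho(k-j)]
            / [1 - sum_{j=1..k-1} phi_{k-1,j} rho(j)],
  phi_{k,j} = phi_{k-1,j} - phi_{kk} phi_{k-1,k-j},  j = 1..k-1.
Step k = 1:
  phi_11 = rho(1) = -0.5787.
Step k = 2:
  phi_22 = [rho(2) - phi_11 rho(1)] / [1 - phi_11 rho(1)] = [0.4181 - (-0.5787)(-0.5787)] / [1 - (-0.5787)(-0.5787)]
         = 0.08320631 / 0.66510631 = 0.125102.
  Update: phi_21 = phi_11 - phi_22 phi_11 = -0.5787 - (0.125102)(-0.5787) = -0.506303.
Step k = 3:
  phi_33 = [rho(3) - phi_21 rho(2) - phi_22 rho(1)] / [1 - phi_21 rho(1) - phi_22 rho(2)]
    numerator   = -0.1963 - (-0.506303)(0.4181) - (0.125102)(-0.5787) = 0.0877821
    denominator = 1 - (-0.506303)(-0.5787) - (0.125102)(0.4181) = 0.65469701
  phi_33 = 0.0877821 / 0.65469701 = 0.1341.
Therefore phi_{33} = 0.1341.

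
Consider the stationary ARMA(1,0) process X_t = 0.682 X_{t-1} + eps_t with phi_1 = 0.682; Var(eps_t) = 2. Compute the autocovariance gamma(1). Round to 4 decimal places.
\gamma(1) = 2.5501

Multiply the model equation by X_{t-k} and take expectations. With theta_0 = psi_0 = 1 and psi_j the MA(infinity) weights, this gives
  gamma(k) - sum_i phi_i gamma(k-i) = c_k,
  c_k = sigma^2 * sum_{j=k..q} theta_j psi_{j-k}   (c_k = 0 for k > q),
using gamma(-m) = gamma(m).
Pure AR (q = 0): c_0 = sigma^2 = 2, c_k = 0 for k >= 1.
Equations for k = 0 and k = 1 (AR order 1):
  gamma(0) = phi_1 gamma(1) + c_0
  gamma(1) = phi_1 gamma(0) + c_1
Substituting the second into the first: gamma(0) (1 - phi_1^2) = c_0 + phi_1 c_1, so
  gamma(0) = c_0 / (1 - phi_1^2) = 2 / (1 - (0.682)^2) = 2 / 0.534876 = 3.739184.
  gamma(1) = phi_1 gamma(0) = (0.682)(3.739184) = 2.550124.
Therefore gamma(1) = 2.5501 (to 4 decimal places).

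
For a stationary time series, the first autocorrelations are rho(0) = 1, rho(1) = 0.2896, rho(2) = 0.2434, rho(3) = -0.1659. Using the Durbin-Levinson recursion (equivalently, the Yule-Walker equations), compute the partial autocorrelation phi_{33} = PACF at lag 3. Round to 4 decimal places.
\phi_{33} = -0.3090

The PACF at lag k is phi_{kk}, the last component of the solution
to the Yule-Walker system G_k phi = r_k where
  (G_k)_{ij} = rho(|i - j|), (r_k)_i = rho(i), i,j = 1..k.
Equivalently, Durbin-Levinson gives phi_{kk} iteratively:
  phi_{11} = rho(1)
  phi_{kk} = [rho(k) - sum_{j=1..k-1} phi_{k-1,j} rho(k-j)]
            / [1 - sum_{j=1..k-1} phi_{k-1,j} rho(j)],
  phi_{k,j} = phi_{k-1,j} - phi_{kk} phi_{k-1,k-j},  j = 1..k-1.
Step k = 1:
  phi_11 = rho(1) = 0.2896.
Step k = 2:
  phi_22 = [rho(2) - phi_11 rho(1)] / [1 - phi_11 rho(1)] = [0.2434 - (0.2896)(0.2896)] / [1 - (0.2896)(0.2896)]
         = 0.15953184 / 0.91613184 = 0.174136.
  Update: phi_21 = phi_11 - phi_22 phi_11 = 0.2896 - (0.174136)(0.2896) = 0.23917.
Step k = 3:
  phi_33 = [rho(3) - phi_21 rho(2) - phi_22 rho(1)] / [1 - phi_21 rho(1) - phi_22 rho(2)]
    numerator   = -0.1659 - (0.23917)(0.2434) - (0.174136)(0.2896) = -0.27454389
    denominator = 1 - (0.23917)(0.2896) - (0.174136)(0.2434) = 0.88835155
  phi_33 = -0.27454389 / 0.88835155 = -0.309.
Therefore phi_{33} = -0.3090.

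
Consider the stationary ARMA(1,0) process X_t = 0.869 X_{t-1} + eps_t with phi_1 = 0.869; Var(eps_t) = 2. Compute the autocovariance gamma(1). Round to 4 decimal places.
\gamma(1) = 7.0985

Multiply the model equation by X_{t-k} and take expectations. With theta_0 = psi_0 = 1 and psi_j the MA(infinity) weights, this gives
  gamma(k) - sum_i phi_i gamma(k-i) = c_k,
  c_k = sigma^2 * sum_{j=k..q} theta_j psi_{j-k}   (c_k = 0 for k > q),
using gamma(-m) = gamma(m).
Pure AR (q = 0): c_0 = sigma^2 = 2, c_k = 0 for k >= 1.
Equations for k = 0 and k = 1 (AR order 1):
  gamma(0) = phi_1 gamma(1) + c_0
  gamma(1) = phi_1 gamma(0) + c_1
Substituting the second into the first: gamma(0) (1 - phi_1^2) = c_0 + phi_1 c_1, so
  gamma(0) = c_0 / (1 - phi_1^2) = 2 / (1 - (0.869)^2) = 2 / 0.244839 = 8.168633.
  gamma(1) = phi_1 gamma(0) = (0.869)(8.168633) = 7.098542.
Therefore gamma(1) = 7.0985 (to 4 decimal places).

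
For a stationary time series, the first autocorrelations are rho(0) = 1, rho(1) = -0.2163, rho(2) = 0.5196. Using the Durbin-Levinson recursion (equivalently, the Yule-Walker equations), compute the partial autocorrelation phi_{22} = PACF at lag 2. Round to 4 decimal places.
\phi_{22} = 0.4960

The PACF at lag k is phi_{kk}, the last component of the solution
to the Yule-Walker system G_k phi = r_k where
  (G_k)_{ij} = rho(|i - j|), (r_k)_i = rho(i), i,j = 1..k.
Equivalently, Durbin-Levinson gives phi_{kk} iteratively:
  phi_{11} = rho(1)
  phi_{kk} = [rho(k) - sum_{j=1..k-1} phi_{k-1,j} rho(k-j)]
            / [1 - sum_{j=1..k-1} phi_{k-1,j} rho(j)],
  phi_{k,j} = phi_{k-1,j} - phi_{kk} phi_{k-1,k-j},  j = 1..k-1.
Step k = 1:
  phi_11 = rho(1) = -0.2163.
Step k = 2:
  phi_22 = [rho(2) - phi_11 rho(1)] / [1 - phi_11 rho(1)] = [0.5196 - (-0.2163)(-0.2163)] / [1 - (-0.2163)(-0.2163)]
         = 0.47281431 / 0.95321431 = 0.496.
Therefore phi_{22} = 0.4960.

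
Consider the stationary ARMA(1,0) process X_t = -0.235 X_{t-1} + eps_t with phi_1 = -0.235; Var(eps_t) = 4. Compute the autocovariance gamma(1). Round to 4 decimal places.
\gamma(1) = -0.9949

Multiply the model equation by X_{t-k} and take expectations. With theta_0 = psi_0 = 1 and psi_j the MA(infinity) weights, this gives
  gamma(k) - sum_i phi_i gamma(k-i) = c_k,
  c_k = sigma^2 * sum_{j=k..q} theta_j psi_{j-k}   (c_k = 0 for k > q),
using gamma(-m) = gamma(m).
Pure AR (q = 0): c_0 = sigma^2 = 4, c_k = 0 for k >= 1.
Equations for k = 0 and k = 1 (AR order 1):
  gamma(0) = phi_1 gamma(1) + c_0
  gamma(1) = phi_1 gamma(0) + c_1
Substituting the second into the first: gamma(0) (1 - phi_1^2) = c_0 + phi_1 c_1, so
  gamma(0) = c_0 / (1 - phi_1^2) = 4 / (1 - (-0.235)^2) = 4 / 0.944775 = 4.233812.
  gamma(1) = phi_1 gamma(0) = (-0.235)(4.233812) = -0.994946.
Therefore gamma(1) = -0.9949 (to 4 decimal places).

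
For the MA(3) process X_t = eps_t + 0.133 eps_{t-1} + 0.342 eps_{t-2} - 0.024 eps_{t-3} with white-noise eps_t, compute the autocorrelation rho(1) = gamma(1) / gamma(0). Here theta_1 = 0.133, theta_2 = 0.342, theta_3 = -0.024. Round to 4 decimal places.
\rho(1) = 0.1500

For an MA(q) process with theta_0 = 1, the autocovariance is
  gamma(k) = sigma^2 * sum_{i=0..q-k} theta_i * theta_{i+k},
and rho(k) = gamma(k) / gamma(0). Sigma^2 cancels.
  numerator   = (1)*(0.133) + (0.133)*(0.342) + (0.342)*(-0.024) = 0.170278.
  denominator = (1)^2 + (0.133)^2 + (0.342)^2 + (-0.024)^2 = 1.135229.
  rho(1) = 0.170278 / 1.135229 = 0.1500.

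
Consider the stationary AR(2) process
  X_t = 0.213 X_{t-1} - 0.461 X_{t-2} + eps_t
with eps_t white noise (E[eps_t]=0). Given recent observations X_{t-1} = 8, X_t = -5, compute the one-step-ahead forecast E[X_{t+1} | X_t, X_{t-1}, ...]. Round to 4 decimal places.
E[X_{t+1} \mid \mathcal F_t] = -4.7530

For an AR(p) model X_t = c + sum_i phi_i X_{t-i} + eps_t, the
one-step-ahead conditional mean is
  E[X_{t+1} | X_t, ...] = c + sum_i phi_i X_{t+1-i}.
Substitute known values:
  E[X_{t+1} | ...] = (0.213) * (-5) + (-0.461) * (8)
                   = -4.7530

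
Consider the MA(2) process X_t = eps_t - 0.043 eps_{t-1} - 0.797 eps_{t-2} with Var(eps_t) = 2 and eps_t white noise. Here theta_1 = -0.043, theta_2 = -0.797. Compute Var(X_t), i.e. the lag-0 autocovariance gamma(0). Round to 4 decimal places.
\gamma(0) = 3.2741

For an MA(q) process X_t = eps_t + sum_i theta_i eps_{t-i} with
Var(eps_t) = sigma^2, the variance is
  gamma(0) = sigma^2 * (1 + sum_i theta_i^2).
  sum_i theta_i^2 = (-0.043)^2 + (-0.797)^2 = 0.001849 + 0.635209 = 0.637058.
  gamma(0) = 2 * (1 + 0.637058) = 2 * 1.637058 = 3.274116, which rounds to 3.2741.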